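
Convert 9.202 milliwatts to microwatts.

9202 microwatts

milli = 10⁻³, micro = 10⁻⁶; factor is 10³.
9.202 × 10³ = 9202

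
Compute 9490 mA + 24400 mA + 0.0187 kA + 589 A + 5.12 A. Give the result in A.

In A:
  9490 mA = 9490 × 10⁻³ A = 9.49
  24400 mA = 24400 × 10⁻³ A = 24.4
  0.0187 kA = 0.0187 × 10³ A = 18.7
  589 A → 589
  5.12 A → 5.12
Sum: 9.49 + 24.4 + 18.7 + 589 + 5.12 = 646.71

646.71 A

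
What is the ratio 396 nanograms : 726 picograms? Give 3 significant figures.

(396e-9) / (726e-12) = 0.5455e3

545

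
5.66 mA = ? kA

0.00000566 kA

milli = 10^-3, kilo = 10^3; factor is 10^-6.
5.66 × 10^-6 = 0.00000566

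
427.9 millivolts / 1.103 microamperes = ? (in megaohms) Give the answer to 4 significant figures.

(427.9 × 10⁻³) / (1.103 × 10⁻⁶) = 387.942 × 10³ Ω

0.3879 megaohms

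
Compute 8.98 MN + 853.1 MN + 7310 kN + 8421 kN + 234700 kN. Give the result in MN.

In MN:
  8.98 MN → 8.98
  853.1 MN → 853.1
  7310 kN = 7310 × 10⁻³ MN = 7.31
  8421 kN = 8421 × 10⁻³ MN = 8.421
  234700 kN = 234700 × 10⁻³ MN = 234.7
Sum: 8.98 + 853.1 + 7.31 + 8.421 + 234.7 = 1112.511

1112.511 MN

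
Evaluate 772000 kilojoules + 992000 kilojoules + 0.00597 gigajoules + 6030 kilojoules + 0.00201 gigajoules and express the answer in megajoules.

1778.01 megajoules

In megajoules:
  772000 kilojoules = 772000 × 10^-3 megajoules = 772
  992000 kilojoules = 992000 × 10^-3 megajoules = 992
  0.00597 gigajoules = 0.00597 × 10^3 megajoules = 5.97
  6030 kilojoules = 6030 × 10^-3 megajoules = 6.03
  0.00201 gigajoules = 0.00201 × 10^3 megajoules = 2.01
Sum: 772 + 992 + 5.97 + 6.03 + 2.01 = 1778.01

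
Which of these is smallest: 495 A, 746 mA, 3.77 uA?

495 A = 495 A
746 mA = 0.746 A
3.77 uA = 0.00000377 A

3.77 uA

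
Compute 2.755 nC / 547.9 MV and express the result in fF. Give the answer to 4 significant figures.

(2.755e-9) / (547.9e6) = 0.00502829e-15 F

0.005028 fF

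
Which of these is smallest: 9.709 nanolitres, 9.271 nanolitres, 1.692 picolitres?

1.692 picolitres

9.709 nanolitres = 0.000000009709 litres
9.271 nanolitres = 0.000000009271 litres
1.692 picolitres = 0.000000000001692 litres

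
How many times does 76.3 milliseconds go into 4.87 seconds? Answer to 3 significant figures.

(4.87) / (76.3e-3) = 0.06383e3

63.8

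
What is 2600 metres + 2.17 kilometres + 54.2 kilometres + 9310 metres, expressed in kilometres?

68.28 kilometres

In kilometres:
  2600 metres = 2600 × 10^-3 kilometres = 2.6
  2.17 kilometres → 2.17
  54.2 kilometres → 54.2
  9310 metres = 9310 × 10^-3 kilometres = 9.31
Sum: 2.6 + 2.17 + 54.2 + 9.31 = 68.28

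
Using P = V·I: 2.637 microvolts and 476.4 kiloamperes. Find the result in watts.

1.2562668 watts

2.637 × 10^-6 × 476.4 × 10^3 = 1256.2668 × 10^-3 W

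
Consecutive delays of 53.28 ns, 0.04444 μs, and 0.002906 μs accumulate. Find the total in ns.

100.626 ns

In ns:
  53.28 ns → 53.28
  0.04444 μs = 0.04444e3 ns = 44.44
  0.002906 μs = 0.002906e3 ns = 2.906
Sum: 53.28 + 44.44 + 2.906 = 100.626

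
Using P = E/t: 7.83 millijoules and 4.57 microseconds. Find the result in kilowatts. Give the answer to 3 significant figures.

(7.83 × 10^-3) / (4.57 × 10^-6) = 1.7133 × 10^3 W

1.71 kilowatts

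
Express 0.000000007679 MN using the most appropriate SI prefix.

= 7.679e-3 N; 1e-3 is milli.

7.679 mN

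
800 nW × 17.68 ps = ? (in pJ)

0.000014144 pJ

800e-9 × 17.68e-12 = 14144e-21 J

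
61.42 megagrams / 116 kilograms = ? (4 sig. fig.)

529.5

(61.42 × 10^6) / (116 × 10^3) = 0.52948 × 10^3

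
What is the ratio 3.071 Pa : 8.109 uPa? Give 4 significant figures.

378700

(3.071) / (8.109 × 10^-6) = 0.37872 × 10^6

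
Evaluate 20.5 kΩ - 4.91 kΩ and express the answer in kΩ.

15.59 kΩ

In kΩ:
  20.5 kΩ → 20.5
  4.91 kΩ → 4.91
Difference: 20.5 - 4.91 = 15.59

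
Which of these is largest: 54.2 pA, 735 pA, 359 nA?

54.2 pA = 0.0000000000542 A
735 pA = 0.000000000735 A
359 nA = 0.000000359 A

359 nA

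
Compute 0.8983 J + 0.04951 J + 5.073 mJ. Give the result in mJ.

952.883 mJ

In mJ:
  0.8983 J = 0.8983e3 mJ = 898.3
  0.04951 J = 0.04951e3 mJ = 49.51
  5.073 mJ → 5.073
Sum: 898.3 + 49.51 + 5.073 = 952.883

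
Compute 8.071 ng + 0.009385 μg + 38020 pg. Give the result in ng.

55.476 ng

In ng:
  8.071 ng → 8.071
  0.009385 μg = 0.009385 × 10³ ng = 9.385
  38020 pg = 38020 × 10⁻³ ng = 38.02
Sum: 8.071 + 9.385 + 38.02 = 55.476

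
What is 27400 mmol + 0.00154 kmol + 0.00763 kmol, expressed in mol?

In mol:
  27400 mmol = 27400 × 10⁻³ mol = 27.4
  0.00154 kmol = 0.00154 × 10³ mol = 1.54
  0.00763 kmol = 0.00763 × 10³ mol = 7.63
Sum: 27.4 + 1.54 + 7.63 = 36.57

36.57 mol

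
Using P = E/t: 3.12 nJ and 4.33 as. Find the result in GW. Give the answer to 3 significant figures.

(3.12 × 10^-9) / (4.33 × 10^-18) = 0.72055 × 10^9 W

0.721 GW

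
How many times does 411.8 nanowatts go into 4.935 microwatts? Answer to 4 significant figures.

(4.935 × 10^-6) / (411.8 × 10^-9) = 0.011984 × 10^3

11.98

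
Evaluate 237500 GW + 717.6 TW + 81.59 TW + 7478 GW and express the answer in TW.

In TW:
  237500 GW = 237500 × 10^-3 TW = 237.5
  717.6 TW → 717.6
  81.59 TW → 81.59
  7478 GW = 7478 × 10^-3 TW = 7.478
Sum: 237.5 + 717.6 + 81.59 + 7.478 = 1044.168

1044.168 TW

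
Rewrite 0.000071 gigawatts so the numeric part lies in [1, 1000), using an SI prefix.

71 kilowatts

= 71e3 watts; 1e3 is kilo.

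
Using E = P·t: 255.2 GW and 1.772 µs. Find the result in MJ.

0.4522144 MJ

255.2 × 10^9 × 1.772 × 10^-6 = 452.2144 × 10^3 J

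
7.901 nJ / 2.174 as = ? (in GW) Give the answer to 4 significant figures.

(7.901e-9) / (2.174e-18) = 3.63431e9 W

3.634 GW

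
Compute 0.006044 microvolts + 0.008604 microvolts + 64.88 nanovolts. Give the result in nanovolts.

In nanovolts:
  0.006044 microvolts = 0.006044 × 10^3 nanovolts = 6.044
  0.008604 microvolts = 0.008604 × 10^3 nanovolts = 8.604
  64.88 nanovolts → 64.88
Sum: 6.044 + 8.604 + 64.88 = 79.528

79.528 nanovolts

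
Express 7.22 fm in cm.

femto = 10⁻¹⁵, centi = 10⁻²; factor is 10⁻¹³.
7.22 × 10⁻¹³ = 0.000000000000722

0.000000000000722 cm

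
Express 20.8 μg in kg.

0.0000000208 kg

micro = 10⁻⁶, kilo = 10³; factor is 10⁻⁹.
20.8 × 10⁻⁹ = 0.0000000208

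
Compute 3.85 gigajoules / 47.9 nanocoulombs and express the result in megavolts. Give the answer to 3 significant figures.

(3.85 × 10^9) / (47.9 × 10^-9) = 0.080376 × 10^18 V

80400000000 megavolts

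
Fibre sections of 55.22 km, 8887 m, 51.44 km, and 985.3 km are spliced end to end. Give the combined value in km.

1100.847 km

In km:
  55.22 km → 55.22
  8887 m = 8887e-3 km = 8.887
  51.44 km → 51.44
  985.3 km → 985.3
Sum: 55.22 + 8.887 + 51.44 + 985.3 = 1100.847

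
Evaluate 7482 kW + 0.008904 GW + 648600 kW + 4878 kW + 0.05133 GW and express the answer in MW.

In MW:
  7482 kW = 7482 × 10⁻³ MW = 7.482
  0.008904 GW = 0.008904 × 10³ MW = 8.904
  648600 kW = 648600 × 10⁻³ MW = 648.6
  4878 kW = 4878 × 10⁻³ MW = 4.878
  0.05133 GW = 0.05133 × 10³ MW = 51.33
Sum: 7.482 + 8.904 + 648.6 + 4.878 + 51.33 = 721.194

721.194 MW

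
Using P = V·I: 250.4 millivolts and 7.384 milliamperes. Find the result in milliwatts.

1.8489536 milliwatts

250.4 × 10⁻³ × 7.384 × 10⁻³ = 1848.9536 × 10⁻⁶ W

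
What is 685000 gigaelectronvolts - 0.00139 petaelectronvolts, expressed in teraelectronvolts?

683.61 teraelectronvolts

In teraelectronvolts:
  685000 gigaelectronvolts = 685000 × 10^-3 teraelectronvolts = 685
  0.00139 petaelectronvolts = 0.00139 × 10^3 teraelectronvolts = 1.39
Difference: 685 - 1.39 = 683.61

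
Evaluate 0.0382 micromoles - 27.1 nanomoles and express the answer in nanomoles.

11.1 nanomoles

In nanomoles:
  0.0382 micromoles = 0.0382 × 10^3 nanomoles = 38.2
  27.1 nanomoles → 27.1
Difference: 38.2 - 27.1 = 11.1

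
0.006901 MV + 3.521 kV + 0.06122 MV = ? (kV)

In kV:
  0.006901 MV = 0.006901 × 10³ kV = 6.901
  3.521 kV → 3.521
  0.06122 MV = 0.06122 × 10³ kV = 61.22
Sum: 6.901 + 3.521 + 61.22 = 71.642

71.642 kV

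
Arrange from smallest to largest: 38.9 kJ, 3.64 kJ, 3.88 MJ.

38.9 kJ = 38900 J
3.64 kJ = 3640 J
3.88 MJ = 3880000 J

3.64 kJ < 38.9 kJ < 3.88 MJ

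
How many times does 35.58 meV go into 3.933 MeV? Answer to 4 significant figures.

(3.933e6) / (35.58e-3) = 0.11054e9

110500000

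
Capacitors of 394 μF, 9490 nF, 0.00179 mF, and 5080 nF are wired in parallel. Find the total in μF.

410.36 μF

In μF:
  394 μF → 394
  9490 nF = 9490 × 10^-3 μF = 9.49
  0.00179 mF = 0.00179 × 10^3 μF = 1.79
  5080 nF = 5080 × 10^-3 μF = 5.08
Sum: 394 + 9.49 + 1.79 + 5.08 = 410.36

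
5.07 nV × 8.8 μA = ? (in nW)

5.07e-9 × 8.8e-6 = 44.616e-15 W

0.000044616 nW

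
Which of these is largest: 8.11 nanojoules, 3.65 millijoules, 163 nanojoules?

8.11 nanojoules = 0.00000000811 joules
3.65 millijoules = 0.00365 joules
163 nanojoules = 0.000000163 joules

3.65 millijoules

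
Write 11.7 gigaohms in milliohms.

giga = 1e9, milli = 1e-3; factor is 1e12.
11.7 × 1e12 = 11700000000000

11700000000000 milliohms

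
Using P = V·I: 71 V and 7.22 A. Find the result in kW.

71 × 7.22 = 512.62 W

0.51262 kW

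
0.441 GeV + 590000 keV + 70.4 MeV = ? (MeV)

1101.4 MeV

In MeV:
  0.441 GeV = 0.441 × 10^3 MeV = 441
  590000 keV = 590000 × 10^-3 MeV = 590
  70.4 MeV → 70.4
Sum: 441 + 590 + 70.4 = 1101.4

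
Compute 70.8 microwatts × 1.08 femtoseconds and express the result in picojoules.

70.8 × 10^-6 × 1.08 × 10^-15 = 76.464 × 10^-21 J

0.000000076464 picojoules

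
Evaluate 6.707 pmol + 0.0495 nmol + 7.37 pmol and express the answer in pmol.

63.577 pmol

In pmol:
  6.707 pmol → 6.707
  0.0495 nmol = 0.0495 × 10^3 pmol = 49.5
  7.37 pmol → 7.37
Sum: 6.707 + 49.5 + 7.37 = 63.577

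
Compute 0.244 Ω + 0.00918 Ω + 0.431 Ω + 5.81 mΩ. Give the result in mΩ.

In mΩ:
  0.244 Ω = 0.244 × 10³ mΩ = 244
  0.00918 Ω = 0.00918 × 10³ mΩ = 9.18
  0.431 Ω = 0.431 × 10³ mΩ = 431
  5.81 mΩ → 5.81
Sum: 244 + 9.18 + 431 + 5.81 = 689.99

689.99 mΩ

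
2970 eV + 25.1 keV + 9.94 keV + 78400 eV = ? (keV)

In keV:
  2970 eV = 2970 × 10^-3 keV = 2.97
  25.1 keV → 25.1
  9.94 keV → 9.94
  78400 eV = 78400 × 10^-3 keV = 78.4
Sum: 2.97 + 25.1 + 9.94 + 78.4 = 116.41

116.41 keV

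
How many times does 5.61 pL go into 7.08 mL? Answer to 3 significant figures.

1260000000

(7.08 × 10^-3) / (5.61 × 10^-12) = 1.262 × 10^9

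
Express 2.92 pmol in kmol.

0.00000000000000292 kmol

pico = 10^-12, kilo = 10^3; factor is 10^-15.
2.92 × 10^-15 = 0.00000000000000292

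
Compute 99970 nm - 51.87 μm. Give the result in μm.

In μm:
  99970 nm = 99970e-3 μm = 99.97
  51.87 μm → 51.87
Difference: 99.97 - 51.87 = 48.1

48.1 μm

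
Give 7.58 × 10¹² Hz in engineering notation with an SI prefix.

7.58 THz

= 7.58 × 10¹² Hz; 10¹² is tera.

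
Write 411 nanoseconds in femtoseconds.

411000000 femtoseconds

nano = 10⁻⁹, femto = 10⁻¹⁵; factor is 10⁶.
411 × 10⁶ = 411000000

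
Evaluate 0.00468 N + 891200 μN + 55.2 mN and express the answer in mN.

951.08 mN

In mN:
  0.00468 N = 0.00468 × 10^3 mN = 4.68
  891200 μN = 891200 × 10^-3 mN = 891.2
  55.2 mN → 55.2
Sum: 4.68 + 891.2 + 55.2 = 951.08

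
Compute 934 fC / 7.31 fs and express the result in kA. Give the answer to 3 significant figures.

(934 × 10^-15) / (7.31 × 10^-15) = 127.77 A

0.128 kA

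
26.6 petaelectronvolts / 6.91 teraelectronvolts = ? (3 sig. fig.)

3850

(26.6e15) / (6.91e12) = 3.849e3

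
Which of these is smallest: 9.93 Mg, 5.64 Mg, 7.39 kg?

7.39 kg

9.93 Mg = 9930000 g
5.64 Mg = 5640000 g
7.39 kg = 7390 g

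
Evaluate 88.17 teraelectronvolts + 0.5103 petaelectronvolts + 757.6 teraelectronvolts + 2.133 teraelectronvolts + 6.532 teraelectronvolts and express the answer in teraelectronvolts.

1364.735 teraelectronvolts

In teraelectronvolts:
  88.17 teraelectronvolts → 88.17
  0.5103 petaelectronvolts = 0.5103 × 10^3 teraelectronvolts = 510.3
  757.6 teraelectronvolts → 757.6
  2.133 teraelectronvolts → 2.133
  6.532 teraelectronvolts → 6.532
Sum: 88.17 + 510.3 + 757.6 + 2.133 + 6.532 = 1364.735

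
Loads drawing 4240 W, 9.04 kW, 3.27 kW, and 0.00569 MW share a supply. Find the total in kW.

22.24 kW

In kW:
  4240 W = 4240 × 10^-3 kW = 4.24
  9.04 kW → 9.04
  3.27 kW → 3.27
  0.00569 MW = 0.00569 × 10^3 kW = 5.69
Sum: 4.24 + 9.04 + 3.27 + 5.69 = 22.24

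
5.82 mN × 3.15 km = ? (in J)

5.82 × 10⁻³ × 3.15 × 10³ = 18.333 J

18.333 J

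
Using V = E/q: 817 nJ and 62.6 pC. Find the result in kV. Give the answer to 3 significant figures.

(817 × 10⁻⁹) / (62.6 × 10⁻¹²) = 13.051 × 10³ V

13.1 kV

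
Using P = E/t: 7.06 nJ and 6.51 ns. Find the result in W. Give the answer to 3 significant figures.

(7.06 × 10^-9) / (6.51 × 10^-9) = 1.0845 W

1.08 W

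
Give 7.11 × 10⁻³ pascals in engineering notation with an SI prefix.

7.11 millipascals

= 7.11 × 10⁻³ pascals; 10⁻³ is milli.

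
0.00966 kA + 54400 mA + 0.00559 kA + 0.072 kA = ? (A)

In A:
  0.00966 kA = 0.00966 × 10^3 A = 9.66
  54400 mA = 54400 × 10^-3 A = 54.4
  0.00559 kA = 0.00559 × 10^3 A = 5.59
  0.072 kA = 0.072 × 10^3 A = 72
Sum: 9.66 + 54.4 + 5.59 + 72 = 141.65

141.65 A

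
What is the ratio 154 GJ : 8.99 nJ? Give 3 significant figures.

(154e9) / (8.99e-9) = 17.13e18

17100000000000000000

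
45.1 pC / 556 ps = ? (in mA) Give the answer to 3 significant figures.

81.1 mA

(45.1e-12) / (556e-12) = 0.081115 A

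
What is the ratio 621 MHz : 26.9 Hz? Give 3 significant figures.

23100000

(621e6) / (26.9) = 23.09e6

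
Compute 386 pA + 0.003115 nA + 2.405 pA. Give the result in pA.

391.52 pA

In pA:
  386 pA → 386
  0.003115 nA = 0.003115 × 10^3 pA = 3.115
  2.405 pA → 2.405
Sum: 386 + 3.115 + 2.405 = 391.52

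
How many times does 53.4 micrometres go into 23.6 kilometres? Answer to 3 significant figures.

442000000

(23.6 × 10³) / (53.4 × 10⁻⁶) = 0.4419 × 10⁹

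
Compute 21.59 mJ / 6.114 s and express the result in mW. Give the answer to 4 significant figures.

3.531 mW

(21.59 × 10^-3) / (6.114) = 3.53124 × 10^-3 W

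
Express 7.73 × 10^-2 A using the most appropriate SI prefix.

= 77.3 × 10^-3 A; 10^-3 is milli.

77.3 mA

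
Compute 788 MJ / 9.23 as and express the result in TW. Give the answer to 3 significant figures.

85400000000000 TW

(788e6) / (9.23e-18) = 85.374e24 W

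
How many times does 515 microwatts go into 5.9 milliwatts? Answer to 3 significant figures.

11.5

(5.9e-3) / (515e-6) = 0.01146e3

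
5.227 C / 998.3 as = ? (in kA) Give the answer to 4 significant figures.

5236000000000 kA

(5.227) / (998.3 × 10⁻¹⁸) = 0.0052359 × 10¹⁸ A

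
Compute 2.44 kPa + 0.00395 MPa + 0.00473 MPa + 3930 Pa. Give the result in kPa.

In kPa:
  2.44 kPa → 2.44
  0.00395 MPa = 0.00395 × 10^3 kPa = 3.95
  0.00473 MPa = 0.00473 × 10^3 kPa = 4.73
  3930 Pa = 3930 × 10^-3 kPa = 3.93
Sum: 2.44 + 3.95 + 4.73 + 3.93 = 15.05

15.05 kPa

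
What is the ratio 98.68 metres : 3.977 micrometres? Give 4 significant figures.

(98.68) / (3.977 × 10^-6) = 24.813 × 10^6

24810000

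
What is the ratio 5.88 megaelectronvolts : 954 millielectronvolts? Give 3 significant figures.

(5.88 × 10^6) / (954 × 10^-3) = 0.006164 × 10^9

6160000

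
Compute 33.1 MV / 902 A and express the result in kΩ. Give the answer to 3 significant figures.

(33.1 × 10^6) / (902) = 0.036696 × 10^6 Ω

36.7 kΩ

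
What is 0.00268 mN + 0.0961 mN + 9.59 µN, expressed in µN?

108.37 µN

In µN:
  0.00268 mN = 0.00268 × 10^3 µN = 2.68
  0.0961 mN = 0.0961 × 10^3 µN = 96.1
  9.59 µN → 9.59
Sum: 2.68 + 96.1 + 9.59 = 108.37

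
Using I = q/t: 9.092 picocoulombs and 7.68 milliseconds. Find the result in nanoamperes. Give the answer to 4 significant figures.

1.184 nanoamperes

(9.092e-12) / (7.68e-3) = 1.18385e-9 A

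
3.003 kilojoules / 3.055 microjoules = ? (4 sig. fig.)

983000000

(3.003e3) / (3.055e-6) = 0.98298e9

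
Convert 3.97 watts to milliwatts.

3970 milliwatts

(no prefix) = 1e0, milli = 1e-3; factor is 1e3.
3.97 × 1e3 = 3970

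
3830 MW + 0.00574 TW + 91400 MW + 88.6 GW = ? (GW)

189.57 GW

In GW:
  3830 MW = 3830 × 10⁻³ GW = 3.83
  0.00574 TW = 0.00574 × 10³ GW = 5.74
  91400 MW = 91400 × 10⁻³ GW = 91.4
  88.6 GW → 88.6
Sum: 3.83 + 5.74 + 91.4 + 88.6 = 189.57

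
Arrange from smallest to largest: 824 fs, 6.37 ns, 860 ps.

824 fs = 0.000000000000824 s
6.37 ns = 0.00000000637 s
860 ps = 0.00000000086 s

824 fs < 860 ps < 6.37 ns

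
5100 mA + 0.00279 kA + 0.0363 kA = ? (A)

In A:
  5100 mA = 5100 × 10⁻³ A = 5.1
  0.00279 kA = 0.00279 × 10³ A = 2.79
  0.0363 kA = 0.0363 × 10³ A = 36.3
Sum: 5.1 + 2.79 + 36.3 = 44.19

44.19 A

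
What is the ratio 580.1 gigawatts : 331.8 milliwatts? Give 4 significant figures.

1748000000000

(580.1 × 10^9) / (331.8 × 10^-3) = 1.7483 × 10^12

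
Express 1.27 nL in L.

0.00000000127 L

nano = 10^-9, (no prefix) = 10^0; factor is 10^-9.
1.27 × 10^-9 = 0.00000000127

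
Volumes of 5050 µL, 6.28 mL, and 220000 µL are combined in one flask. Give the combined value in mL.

231.33 mL

In mL:
  5050 µL = 5050e-3 mL = 5.05
  6.28 mL → 6.28
  220000 µL = 220000e-3 mL = 220
Sum: 5.05 + 6.28 + 220 = 231.33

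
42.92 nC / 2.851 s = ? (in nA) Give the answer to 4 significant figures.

15.05 nA

(42.92 × 10^-9) / (2.851) = 15.0544 × 10^-9 A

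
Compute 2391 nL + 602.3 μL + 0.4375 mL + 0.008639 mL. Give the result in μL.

1050.83 μL

In μL:
  2391 nL = 2391 × 10⁻³ μL = 2.391
  602.3 μL → 602.3
  0.4375 mL = 0.4375 × 10³ μL = 437.5
  0.008639 mL = 0.008639 × 10³ μL = 8.639
Sum: 2.391 + 602.3 + 437.5 + 8.639 = 1050.83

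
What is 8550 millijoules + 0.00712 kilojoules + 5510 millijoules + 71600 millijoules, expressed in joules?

92.78 joules

In joules:
  8550 millijoules = 8550 × 10^-3 joules = 8.55
  0.00712 kilojoules = 0.00712 × 10^3 joules = 7.12
  5510 millijoules = 5510 × 10^-3 joules = 5.51
  71600 millijoules = 71600 × 10^-3 joules = 71.6
Sum: 8.55 + 7.12 + 5.51 + 71.6 = 92.78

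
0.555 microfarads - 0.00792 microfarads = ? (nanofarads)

In nanofarads:
  0.555 microfarads = 0.555 × 10³ nanofarads = 555
  0.00792 microfarads = 0.00792 × 10³ nanofarads = 7.92
Difference: 555 - 7.92 = 547.08

547.08 nanofarads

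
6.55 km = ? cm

655000 cm

kilo = 10^3, centi = 10^-2; factor is 10^5.
6.55 × 10^5 = 655000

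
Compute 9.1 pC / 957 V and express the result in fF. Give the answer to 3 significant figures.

9.51 fF

(9.1e-12) / (957) = 0.0095089e-12 F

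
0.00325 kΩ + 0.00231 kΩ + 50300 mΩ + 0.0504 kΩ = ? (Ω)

In Ω:
  0.00325 kΩ = 0.00325 × 10^3 Ω = 3.25
  0.00231 kΩ = 0.00231 × 10^3 Ω = 2.31
  50300 mΩ = 50300 × 10^-3 Ω = 50.3
  0.0504 kΩ = 0.0504 × 10^3 Ω = 50.4
Sum: 3.25 + 2.31 + 50.3 + 50.4 = 106.26

106.26 Ω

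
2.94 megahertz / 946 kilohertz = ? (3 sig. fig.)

3.11

(2.94 × 10⁶) / (946 × 10³) = 0.003108 × 10³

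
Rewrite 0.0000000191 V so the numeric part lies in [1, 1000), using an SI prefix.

= 19.1e-9 V; 1e-9 is nano.

19.1 nV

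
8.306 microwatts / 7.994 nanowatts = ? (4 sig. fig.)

(8.306e-6) / (7.994e-9) = 1.039e3

1039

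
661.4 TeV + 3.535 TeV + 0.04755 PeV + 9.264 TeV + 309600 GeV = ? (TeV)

1031.349 TeV

In TeV:
  661.4 TeV → 661.4
  3.535 TeV → 3.535
  0.04755 PeV = 0.04755 × 10^3 TeV = 47.55
  9.264 TeV → 9.264
  309600 GeV = 309600 × 10^-3 TeV = 309.6
Sum: 661.4 + 3.535 + 47.55 + 9.264 + 309.6 = 1031.349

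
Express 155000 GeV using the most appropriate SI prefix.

155 TeV

= 155 × 10¹² eV; 10¹² is tera.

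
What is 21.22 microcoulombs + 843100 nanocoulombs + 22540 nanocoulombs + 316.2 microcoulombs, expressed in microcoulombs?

1203.06 microcoulombs

In microcoulombs:
  21.22 microcoulombs → 21.22
  843100 nanocoulombs = 843100 × 10^-3 microcoulombs = 843.1
  22540 nanocoulombs = 22540 × 10^-3 microcoulombs = 22.54
  316.2 microcoulombs → 316.2
Sum: 21.22 + 843.1 + 22.54 + 316.2 = 1203.06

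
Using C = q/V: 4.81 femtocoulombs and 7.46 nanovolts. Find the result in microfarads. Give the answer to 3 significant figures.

0.645 microfarads

(4.81 × 10^-15) / (7.46 × 10^-9) = 0.64477 × 10^-6 F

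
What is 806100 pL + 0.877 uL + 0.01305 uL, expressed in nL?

In nL:
  806100 pL = 806100e-3 nL = 806.1
  0.877 uL = 0.877e3 nL = 877
  0.01305 uL = 0.01305e3 nL = 13.05
Sum: 806.1 + 877 + 13.05 = 1696.15

1696.15 nL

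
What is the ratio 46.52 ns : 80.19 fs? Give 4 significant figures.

580100

(46.52e-9) / (80.19e-15) = 0.58012e6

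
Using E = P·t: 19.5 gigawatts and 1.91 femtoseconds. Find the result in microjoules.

19.5e9 × 1.91e-15 = 37.245e-6 J

37.245 microjoules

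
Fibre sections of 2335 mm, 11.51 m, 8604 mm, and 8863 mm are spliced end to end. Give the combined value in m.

In m:
  2335 mm = 2335e-3 m = 2.335
  11.51 m → 11.51
  8604 mm = 8604e-3 m = 8.604
  8863 mm = 8863e-3 m = 8.863
Sum: 2.335 + 11.51 + 8.604 + 8.863 = 31.312

31.312 m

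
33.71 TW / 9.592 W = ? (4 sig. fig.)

3514000000000

(33.71 × 10^12) / (9.592) = 3.5144 × 10^12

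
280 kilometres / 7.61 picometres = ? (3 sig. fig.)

(280 × 10^3) / (7.61 × 10^-12) = 36.79 × 10^15

36800000000000000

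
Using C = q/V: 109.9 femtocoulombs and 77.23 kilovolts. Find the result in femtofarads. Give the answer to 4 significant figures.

0.001423 femtofarads

(109.9 × 10⁻¹⁵) / (77.23 × 10³) = 1.42302 × 10⁻¹⁸ F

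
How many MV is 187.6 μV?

micro = 10^-6, mega = 10^6; factor is 10^-12.
187.6 × 10^-12 = 0.0000000001876

0.0000000001876 MV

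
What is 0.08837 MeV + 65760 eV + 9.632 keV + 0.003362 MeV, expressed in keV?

In keV:
  0.08837 MeV = 0.08837e3 keV = 88.37
  65760 eV = 65760e-3 keV = 65.76
  9.632 keV → 9.632
  0.003362 MeV = 0.003362e3 keV = 3.362
Sum: 88.37 + 65.76 + 9.632 + 3.362 = 167.124

167.124 keV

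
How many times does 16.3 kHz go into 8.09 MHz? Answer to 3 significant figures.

496

(8.09 × 10⁶) / (16.3 × 10³) = 0.4963 × 10³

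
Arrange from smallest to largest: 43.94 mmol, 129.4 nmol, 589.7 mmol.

43.94 mmol = 0.04394 mol
129.4 nmol = 0.0000001294 mol
589.7 mmol = 0.5897 mol

129.4 nmol < 43.94 mmol < 589.7 mmol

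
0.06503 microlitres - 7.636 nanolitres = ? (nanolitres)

57.394 nanolitres

In nanolitres:
  0.06503 microlitres = 0.06503 × 10^3 nanolitres = 65.03
  7.636 nanolitres → 7.636
Difference: 65.03 - 7.636 = 57.394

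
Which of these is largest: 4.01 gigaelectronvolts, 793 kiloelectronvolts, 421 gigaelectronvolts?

421 gigaelectronvolts

4.01 gigaelectronvolts = 4010000000 electronvolts
793 kiloelectronvolts = 793000 electronvolts
421 gigaelectronvolts = 421000000000 electronvolts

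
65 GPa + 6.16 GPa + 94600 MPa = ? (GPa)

165.76 GPa

In GPa:
  65 GPa → 65
  6.16 GPa → 6.16
  94600 MPa = 94600 × 10^-3 GPa = 94.6
Sum: 65 + 6.16 + 94.6 = 165.76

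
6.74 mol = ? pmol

(no prefix) = 10⁰, pico = 10⁻¹²; factor is 10¹².
6.74 × 10¹² = 6740000000000

6740000000000 pmol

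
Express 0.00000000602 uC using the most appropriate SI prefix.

6.02 fC

= 6.02e-15 C; 1e-15 is femto.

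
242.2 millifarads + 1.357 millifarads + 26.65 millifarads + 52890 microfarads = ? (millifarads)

323.097 millifarads

In millifarads:
  242.2 millifarads → 242.2
  1.357 millifarads → 1.357
  26.65 millifarads → 26.65
  52890 microfarads = 52890 × 10⁻³ millifarads = 52.89
Sum: 242.2 + 1.357 + 26.65 + 52.89 = 323.097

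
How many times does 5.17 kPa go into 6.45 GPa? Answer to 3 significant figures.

(6.45e9) / (5.17e3) = 1.248e6

1250000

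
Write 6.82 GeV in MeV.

giga = 10⁹, mega = 10⁶; factor is 10³.
6.82 × 10³ = 6820

6820 MeV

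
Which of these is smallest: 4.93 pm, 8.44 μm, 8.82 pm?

4.93 pm

4.93 pm = 0.00000000000493 m
8.44 μm = 0.00000844 m
8.82 pm = 0.00000000000882 m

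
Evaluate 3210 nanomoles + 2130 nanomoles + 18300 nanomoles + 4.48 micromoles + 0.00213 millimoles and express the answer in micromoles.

30.25 micromoles

In micromoles:
  3210 nanomoles = 3210e-3 micromoles = 3.21
  2130 nanomoles = 2130e-3 micromoles = 2.13
  18300 nanomoles = 18300e-3 micromoles = 18.3
  4.48 micromoles → 4.48
  0.00213 millimoles = 0.00213e3 micromoles = 2.13
Sum: 3.21 + 2.13 + 18.3 + 4.48 + 2.13 = 30.25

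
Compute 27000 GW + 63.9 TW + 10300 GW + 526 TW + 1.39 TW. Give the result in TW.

In TW:
  27000 GW = 27000e-3 TW = 27
  63.9 TW → 63.9
  10300 GW = 10300e-3 TW = 10.3
  526 TW → 526
  1.39 TW → 1.39
Sum: 27 + 63.9 + 10.3 + 526 + 1.39 = 628.59

628.59 TW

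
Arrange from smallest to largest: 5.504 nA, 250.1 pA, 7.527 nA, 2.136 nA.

5.504 nA = 0.000000005504 A
250.1 pA = 0.0000000002501 A
7.527 nA = 0.000000007527 A
2.136 nA = 0.000000002136 A

250.1 pA < 2.136 nA < 5.504 nA < 7.527 nA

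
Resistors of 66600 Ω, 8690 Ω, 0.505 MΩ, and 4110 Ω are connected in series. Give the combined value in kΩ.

584.4 kΩ

In kΩ:
  66600 Ω = 66600e-3 kΩ = 66.6
  8690 Ω = 8690e-3 kΩ = 8.69
  0.505 MΩ = 0.505e3 kΩ = 505
  4110 Ω = 4110e-3 kΩ = 4.11
Sum: 66.6 + 8.69 + 505 + 4.11 = 584.4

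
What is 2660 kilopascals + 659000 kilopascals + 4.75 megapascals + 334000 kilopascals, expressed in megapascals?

1000.41 megapascals

In megapascals:
  2660 kilopascals = 2660 × 10⁻³ megapascals = 2.66
  659000 kilopascals = 659000 × 10⁻³ megapascals = 659
  4.75 megapascals → 4.75
  334000 kilopascals = 334000 × 10⁻³ megapascals = 334
Sum: 2.66 + 659 + 4.75 + 334 = 1000.41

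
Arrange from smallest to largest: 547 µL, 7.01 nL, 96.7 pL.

96.7 pL < 7.01 nL < 547 µL

547 µL = 0.000547 L
7.01 nL = 0.00000000701 L
96.7 pL = 0.0000000000967 L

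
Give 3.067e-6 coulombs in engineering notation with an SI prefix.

3.067 microcoulombs

= 3.067e-6 coulombs; 1e-6 is micro.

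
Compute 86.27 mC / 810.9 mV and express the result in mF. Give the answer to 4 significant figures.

106.4 mF

(86.27 × 10⁻³) / (810.9 × 10⁻³) = 0.106388 F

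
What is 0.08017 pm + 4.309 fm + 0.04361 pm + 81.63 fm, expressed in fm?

In fm:
  0.08017 pm = 0.08017 × 10^3 fm = 80.17
  4.309 fm → 4.309
  0.04361 pm = 0.04361 × 10^3 fm = 43.61
  81.63 fm → 81.63
Sum: 80.17 + 4.309 + 43.61 + 81.63 = 209.719

209.719 fm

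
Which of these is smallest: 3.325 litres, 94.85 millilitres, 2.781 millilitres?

2.781 millilitres

3.325 litres = 3.325 litres
94.85 millilitres = 0.09485 litres
2.781 millilitres = 0.002781 litres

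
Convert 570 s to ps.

570000000000000 ps

(no prefix) = 10⁰, pico = 10⁻¹²; factor is 10¹².
570 × 10¹² = 570000000000000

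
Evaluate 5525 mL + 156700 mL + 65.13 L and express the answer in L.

In L:
  5525 mL = 5525 × 10⁻³ L = 5.525
  156700 mL = 156700 × 10⁻³ L = 156.7
  65.13 L → 65.13
Sum: 5.525 + 156.7 + 65.13 = 227.355

227.355 L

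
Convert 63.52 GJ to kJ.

giga = 10^9, kilo = 10^3; factor is 10^6.
63.52 × 10^6 = 63520000

63520000 kJ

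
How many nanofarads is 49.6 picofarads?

0.0496 nanofarads

pico = 1e-12, nano = 1e-9; factor is 1e-3.
49.6 × 1e-3 = 0.0496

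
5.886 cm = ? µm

58860 µm

centi = 1e-2, micro = 1e-6; factor is 1e4.
5.886 × 1e4 = 58860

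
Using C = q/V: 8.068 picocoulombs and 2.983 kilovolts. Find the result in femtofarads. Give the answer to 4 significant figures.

2.705 femtofarads

(8.068e-12) / (2.983e3) = 2.70466e-15 F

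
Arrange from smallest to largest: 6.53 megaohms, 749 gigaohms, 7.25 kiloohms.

6.53 megaohms = 6530000 ohms
749 gigaohms = 749000000000 ohms
7.25 kiloohms = 7250 ohms

7.25 kiloohms < 6.53 megaohms < 749 gigaohms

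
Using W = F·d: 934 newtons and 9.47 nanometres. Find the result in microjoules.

934 × 9.47 × 10^-9 = 8844.98 × 10^-9 J

8.84498 microjoules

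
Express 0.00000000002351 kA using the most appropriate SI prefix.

23.51 nA

= 23.51 × 10⁻⁹ A; 10⁻⁹ is nano.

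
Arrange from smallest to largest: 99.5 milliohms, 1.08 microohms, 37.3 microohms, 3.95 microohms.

99.5 milliohms = 0.0995 ohms
1.08 microohms = 0.00000108 ohms
37.3 microohms = 0.0000373 ohms
3.95 microohms = 0.00000395 ohms

1.08 microohms < 3.95 microohms < 37.3 microohms < 99.5 milliohms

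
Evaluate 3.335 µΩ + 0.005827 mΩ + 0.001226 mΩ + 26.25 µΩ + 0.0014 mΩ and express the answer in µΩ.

38.038 µΩ

In µΩ:
  3.335 µΩ → 3.335
  0.005827 mΩ = 0.005827 × 10³ µΩ = 5.827
  0.001226 mΩ = 0.001226 × 10³ µΩ = 1.226
  26.25 µΩ → 26.25
  0.0014 mΩ = 0.0014 × 10³ µΩ = 1.4
Sum: 3.335 + 5.827 + 1.226 + 26.25 + 1.4 = 38.038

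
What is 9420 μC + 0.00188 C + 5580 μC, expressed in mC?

16.88 mC

In mC:
  9420 μC = 9420e-3 mC = 9.42
  0.00188 C = 0.00188e3 mC = 1.88
  5580 μC = 5580e-3 mC = 5.58
Sum: 9.42 + 1.88 + 5.58 = 16.88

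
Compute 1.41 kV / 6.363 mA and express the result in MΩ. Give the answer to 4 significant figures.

(1.41 × 10³) / (6.363 × 10⁻³) = 0.221594 × 10⁶ Ω

0.2216 MΩ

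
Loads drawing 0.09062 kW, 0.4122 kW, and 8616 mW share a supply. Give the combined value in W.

In W:
  0.09062 kW = 0.09062 × 10³ W = 90.62
  0.4122 kW = 0.4122 × 10³ W = 412.2
  8616 mW = 8616 × 10⁻³ W = 8.616
Sum: 90.62 + 412.2 + 8.616 = 511.436

511.436 W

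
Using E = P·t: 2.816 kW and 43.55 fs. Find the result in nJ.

2.816 × 10^3 × 43.55 × 10^-15 = 122.6368 × 10^-12 J

0.1226368 nJ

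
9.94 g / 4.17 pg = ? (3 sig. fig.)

(9.94) / (4.17e-12) = 2.384e12

2380000000000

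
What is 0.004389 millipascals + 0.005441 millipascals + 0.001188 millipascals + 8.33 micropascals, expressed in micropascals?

19.348 micropascals

In micropascals:
  0.004389 millipascals = 0.004389 × 10³ micropascals = 4.389
  0.005441 millipascals = 0.005441 × 10³ micropascals = 5.441
  0.001188 millipascals = 0.001188 × 10³ micropascals = 1.188
  8.33 micropascals → 8.33
Sum: 4.389 + 5.441 + 1.188 + 8.33 = 19.348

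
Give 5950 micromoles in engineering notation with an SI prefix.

= 5.95e-3 moles; 1e-3 is milli.

5.95 millimoles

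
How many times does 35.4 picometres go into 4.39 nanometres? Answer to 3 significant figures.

(4.39 × 10^-9) / (35.4 × 10^-12) = 0.124 × 10^3

124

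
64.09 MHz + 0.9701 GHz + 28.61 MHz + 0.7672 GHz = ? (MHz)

In MHz:
  64.09 MHz → 64.09
  0.9701 GHz = 0.9701 × 10^3 MHz = 970.1
  28.61 MHz → 28.61
  0.7672 GHz = 0.7672 × 10^3 MHz = 767.2
Sum: 64.09 + 970.1 + 28.61 + 767.2 = 1830

1830 MHz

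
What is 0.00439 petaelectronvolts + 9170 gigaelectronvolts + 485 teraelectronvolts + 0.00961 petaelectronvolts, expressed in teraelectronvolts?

In teraelectronvolts:
  0.00439 petaelectronvolts = 0.00439 × 10³ teraelectronvolts = 4.39
  9170 gigaelectronvolts = 9170 × 10⁻³ teraelectronvolts = 9.17
  485 teraelectronvolts → 485
  0.00961 petaelectronvolts = 0.00961 × 10³ teraelectronvolts = 9.61
Sum: 4.39 + 9.17 + 485 + 9.61 = 508.17

508.17 teraelectronvolts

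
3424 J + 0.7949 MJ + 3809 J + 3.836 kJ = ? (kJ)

In kJ:
  3424 J = 3424e-3 kJ = 3.424
  0.7949 MJ = 0.7949e3 kJ = 794.9
  3809 J = 3809e-3 kJ = 3.809
  3.836 kJ → 3.836
Sum: 3.424 + 794.9 + 3.809 + 3.836 = 805.969

805.969 kJ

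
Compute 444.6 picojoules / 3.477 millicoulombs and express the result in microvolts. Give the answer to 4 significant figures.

0.1279 microvolts

(444.6e-12) / (3.477e-3) = 127.869e-9 V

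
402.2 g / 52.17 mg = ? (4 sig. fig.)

(402.2) / (52.17 × 10^-3) = 7.7094 × 10^3

7709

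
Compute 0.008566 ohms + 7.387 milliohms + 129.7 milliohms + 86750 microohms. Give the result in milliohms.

In milliohms:
  0.008566 ohms = 0.008566 × 10^3 milliohms = 8.566
  7.387 milliohms → 7.387
  129.7 milliohms → 129.7
  86750 microohms = 86750 × 10^-3 milliohms = 86.75
Sum: 8.566 + 7.387 + 129.7 + 86.75 = 232.403

232.403 milliohms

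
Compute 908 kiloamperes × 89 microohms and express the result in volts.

80.812 volts

908 × 10^3 × 89 × 10^-6 = 80812 × 10^-3 V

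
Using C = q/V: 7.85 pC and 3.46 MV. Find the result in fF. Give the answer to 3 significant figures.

(7.85 × 10^-12) / (3.46 × 10^6) = 2.2688 × 10^-18 F

0.00227 fF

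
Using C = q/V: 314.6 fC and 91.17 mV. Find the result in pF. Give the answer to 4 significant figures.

3.451 pF

(314.6e-15) / (91.17e-3) = 3.4507e-12 F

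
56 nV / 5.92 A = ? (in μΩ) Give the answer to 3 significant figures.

0.00946 μΩ

(56e-9) / (5.92) = 9.4595e-9 Ω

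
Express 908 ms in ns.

milli = 1e-3, nano = 1e-9; factor is 1e6.
908 × 1e6 = 908000000

908000000 ns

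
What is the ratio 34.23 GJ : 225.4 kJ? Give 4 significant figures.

151900

(34.23 × 10^9) / (225.4 × 10^3) = 0.15186 × 10^6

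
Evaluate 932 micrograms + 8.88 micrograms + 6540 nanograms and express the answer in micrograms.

In micrograms:
  932 micrograms → 932
  8.88 micrograms → 8.88
  6540 nanograms = 6540 × 10⁻³ micrograms = 6.54
Sum: 932 + 8.88 + 6.54 = 947.42

947.42 micrograms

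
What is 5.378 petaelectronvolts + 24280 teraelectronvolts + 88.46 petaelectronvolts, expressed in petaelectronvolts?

In petaelectronvolts:
  5.378 petaelectronvolts → 5.378
  24280 teraelectronvolts = 24280 × 10⁻³ petaelectronvolts = 24.28
  88.46 petaelectronvolts → 88.46
Sum: 5.378 + 24.28 + 88.46 = 118.118

118.118 petaelectronvolts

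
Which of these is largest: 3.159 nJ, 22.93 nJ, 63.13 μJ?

63.13 μJ

3.159 nJ = 0.000000003159 J
22.93 nJ = 0.00000002293 J
63.13 μJ = 0.00006313 J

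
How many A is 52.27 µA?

0.00005227 A

micro = 10^-6, (no prefix) = 10^0; factor is 10^-6.
52.27 × 10^-6 = 0.00005227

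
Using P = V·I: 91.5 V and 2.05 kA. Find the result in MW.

91.5 × 2.05 × 10³ = 187.575 × 10³ W

0.187575 MW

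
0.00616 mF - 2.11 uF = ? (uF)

4.05 uF

In uF:
  0.00616 mF = 0.00616 × 10³ uF = 6.16
  2.11 uF → 2.11
Difference: 6.16 - 2.11 = 4.05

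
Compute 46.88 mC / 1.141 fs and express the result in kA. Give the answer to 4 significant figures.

(46.88 × 10⁻³) / (1.141 × 10⁻¹⁵) = 41.0868 × 10¹² A

41090000000 kA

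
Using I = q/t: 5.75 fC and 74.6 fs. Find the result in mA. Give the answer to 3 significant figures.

77.1 mA

(5.75 × 10⁻¹⁵) / (74.6 × 10⁻¹⁵) = 0.077078 A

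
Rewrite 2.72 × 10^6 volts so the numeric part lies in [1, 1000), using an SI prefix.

= 2.72 × 10^6 volts; 10^6 is mega.

2.72 megavolts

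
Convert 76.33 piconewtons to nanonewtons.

0.07633 nanonewtons

pico = 10^-12, nano = 10^-9; factor is 10^-3.
76.33 × 10^-3 = 0.07633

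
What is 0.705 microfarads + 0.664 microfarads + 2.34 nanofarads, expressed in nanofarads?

In nanofarads:
  0.705 microfarads = 0.705e3 nanofarads = 705
  0.664 microfarads = 0.664e3 nanofarads = 664
  2.34 nanofarads → 2.34
Sum: 705 + 664 + 2.34 = 1371.34

1371.34 nanofarads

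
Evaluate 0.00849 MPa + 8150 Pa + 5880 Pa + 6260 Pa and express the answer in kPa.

In kPa:
  0.00849 MPa = 0.00849 × 10^3 kPa = 8.49
  8150 Pa = 8150 × 10^-3 kPa = 8.15
  5880 Pa = 5880 × 10^-3 kPa = 5.88
  6260 Pa = 6260 × 10^-3 kPa = 6.26
Sum: 8.49 + 8.15 + 5.88 + 6.26 = 28.78

28.78 kPa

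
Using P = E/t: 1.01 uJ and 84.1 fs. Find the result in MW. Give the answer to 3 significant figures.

(1.01e-6) / (84.1e-15) = 0.01201e9 W

12.0 MW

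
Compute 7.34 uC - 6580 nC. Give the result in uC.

0.76 uC

In uC:
  7.34 uC → 7.34
  6580 nC = 6580e-3 uC = 6.58
Difference: 7.34 - 6.58 = 0.76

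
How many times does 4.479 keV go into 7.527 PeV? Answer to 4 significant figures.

(7.527 × 10¹⁵) / (4.479 × 10³) = 1.6805 × 10¹²

1681000000000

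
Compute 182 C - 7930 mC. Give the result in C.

174.07 C

In C:
  182 C → 182
  7930 mC = 7930 × 10⁻³ C = 7.93
Difference: 182 - 7.93 = 174.07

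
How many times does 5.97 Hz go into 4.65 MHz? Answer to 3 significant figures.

779000

(4.65 × 10⁶) / (5.97) = 0.7789 × 10⁶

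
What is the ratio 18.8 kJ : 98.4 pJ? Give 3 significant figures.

(18.8 × 10³) / (98.4 × 10⁻¹²) = 0.1911 × 10¹⁵

191000000000000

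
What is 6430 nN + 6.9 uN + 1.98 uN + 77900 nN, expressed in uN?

In uN:
  6430 nN = 6430 × 10^-3 uN = 6.43
  6.9 uN → 6.9
  1.98 uN → 1.98
  77900 nN = 77900 × 10^-3 uN = 77.9
Sum: 6.43 + 6.9 + 1.98 + 77.9 = 93.21

93.21 uN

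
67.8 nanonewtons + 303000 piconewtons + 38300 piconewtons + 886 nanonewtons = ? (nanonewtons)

1295.1 nanonewtons

In nanonewtons:
  67.8 nanonewtons → 67.8
  303000 piconewtons = 303000e-3 nanonewtons = 303
  38300 piconewtons = 38300e-3 nanonewtons = 38.3
  886 nanonewtons → 886
Sum: 67.8 + 303 + 38.3 + 886 = 1295.1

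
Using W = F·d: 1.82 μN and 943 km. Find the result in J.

1.82 × 10⁻⁶ × 943 × 10³ = 1716.26 × 10⁻³ J

1.71626 J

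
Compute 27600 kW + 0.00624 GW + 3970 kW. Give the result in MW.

37.81 MW

In MW:
  27600 kW = 27600 × 10⁻³ MW = 27.6
  0.00624 GW = 0.00624 × 10³ MW = 6.24
  3970 kW = 3970 × 10⁻³ MW = 3.97
Sum: 27.6 + 6.24 + 3.97 = 37.81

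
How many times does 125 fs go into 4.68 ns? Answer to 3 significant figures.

(4.68 × 10⁻⁹) / (125 × 10⁻¹⁵) = 0.03744 × 10⁶

37400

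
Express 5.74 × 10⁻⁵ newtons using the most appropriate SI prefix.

= 57.4 × 10⁻⁶ newtons; 10⁻⁶ is micro.

57.4 micronewtons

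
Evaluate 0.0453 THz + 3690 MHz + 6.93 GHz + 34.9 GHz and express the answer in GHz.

In GHz:
  0.0453 THz = 0.0453 × 10^3 GHz = 45.3
  3690 MHz = 3690 × 10^-3 GHz = 3.69
  6.93 GHz → 6.93
  34.9 GHz → 34.9
Sum: 45.3 + 3.69 + 6.93 + 34.9 = 90.82

90.82 GHz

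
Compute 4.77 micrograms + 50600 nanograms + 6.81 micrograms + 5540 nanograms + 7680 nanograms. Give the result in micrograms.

In micrograms:
  4.77 micrograms → 4.77
  50600 nanograms = 50600 × 10⁻³ micrograms = 50.6
  6.81 micrograms → 6.81
  5540 nanograms = 5540 × 10⁻³ micrograms = 5.54
  7680 nanograms = 7680 × 10⁻³ micrograms = 7.68
Sum: 4.77 + 50.6 + 6.81 + 5.54 + 7.68 = 75.4

75.4 micrograms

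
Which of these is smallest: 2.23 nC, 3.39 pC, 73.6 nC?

3.39 pC

2.23 nC = 0.00000000223 C
3.39 pC = 0.00000000000339 C
73.6 nC = 0.0000000736 C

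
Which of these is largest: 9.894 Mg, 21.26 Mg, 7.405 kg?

21.26 Mg

9.894 Mg = 9894000 g
21.26 Mg = 21260000 g
7.405 kg = 7405 g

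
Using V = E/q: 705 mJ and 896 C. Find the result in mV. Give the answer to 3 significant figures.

(705 × 10^-3) / (896) = 0.78683 × 10^-3 V

0.787 mV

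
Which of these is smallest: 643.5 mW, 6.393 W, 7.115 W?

643.5 mW = 0.6435 W
6.393 W = 6.393 W
7.115 W = 7.115 W

643.5 mW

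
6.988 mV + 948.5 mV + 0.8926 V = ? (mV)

1848.088 mV

In mV:
  6.988 mV → 6.988
  948.5 mV → 948.5
  0.8926 V = 0.8926 × 10^3 mV = 892.6
Sum: 6.988 + 948.5 + 892.6 = 1848.088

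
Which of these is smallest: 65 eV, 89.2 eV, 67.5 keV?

65 eV

65 eV = 65 eV
89.2 eV = 89.2 eV
67.5 keV = 67500 eV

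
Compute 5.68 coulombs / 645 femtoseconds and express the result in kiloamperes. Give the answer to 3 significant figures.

8810000000 kiloamperes

(5.68) / (645 × 10^-15) = 0.0088062 × 10^15 A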